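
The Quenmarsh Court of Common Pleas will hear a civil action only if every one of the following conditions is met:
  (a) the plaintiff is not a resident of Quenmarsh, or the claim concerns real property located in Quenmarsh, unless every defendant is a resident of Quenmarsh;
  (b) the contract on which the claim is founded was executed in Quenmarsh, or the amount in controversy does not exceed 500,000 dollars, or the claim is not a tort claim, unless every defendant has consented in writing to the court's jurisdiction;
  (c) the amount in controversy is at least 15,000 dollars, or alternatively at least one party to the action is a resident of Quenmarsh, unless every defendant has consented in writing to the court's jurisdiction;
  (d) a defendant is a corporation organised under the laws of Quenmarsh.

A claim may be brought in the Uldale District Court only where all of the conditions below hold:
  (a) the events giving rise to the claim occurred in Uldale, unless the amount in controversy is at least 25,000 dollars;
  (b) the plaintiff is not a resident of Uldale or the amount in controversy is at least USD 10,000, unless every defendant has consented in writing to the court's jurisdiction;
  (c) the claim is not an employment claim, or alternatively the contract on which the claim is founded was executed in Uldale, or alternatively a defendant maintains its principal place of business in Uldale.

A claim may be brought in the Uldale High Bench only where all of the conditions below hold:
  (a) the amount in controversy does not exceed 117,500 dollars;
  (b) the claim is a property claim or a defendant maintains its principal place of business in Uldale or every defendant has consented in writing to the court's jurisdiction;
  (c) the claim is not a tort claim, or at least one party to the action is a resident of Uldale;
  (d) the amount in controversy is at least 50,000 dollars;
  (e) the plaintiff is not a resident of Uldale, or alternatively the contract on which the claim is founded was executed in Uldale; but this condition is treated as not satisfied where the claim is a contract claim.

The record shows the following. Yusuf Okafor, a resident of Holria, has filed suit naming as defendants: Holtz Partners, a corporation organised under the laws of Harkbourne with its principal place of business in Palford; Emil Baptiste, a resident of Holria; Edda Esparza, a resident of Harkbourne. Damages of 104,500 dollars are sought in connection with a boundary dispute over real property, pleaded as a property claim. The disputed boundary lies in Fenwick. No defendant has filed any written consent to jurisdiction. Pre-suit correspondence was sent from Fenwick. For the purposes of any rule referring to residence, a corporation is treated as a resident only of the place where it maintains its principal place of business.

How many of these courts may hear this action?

2

The Quenmarsh Court of Common Pleas:
  (a) The plaintiff resides in Holria, which is not Quenmarsh — that alternative is enough. Condition met.
  (b) The amount in controversy is USD 104,500, within the $500,000 ceiling — that alternative is enough. Satisfied.
  (c) The amount in controversy is $104,500, which meets the 15,000 dollars floor — that alternative is enough. Met.
  (d) The corporate defendant(s) are organised in Harkbourne, not Quenmarsh. Fails.
  → The court lacks jurisdiction.
The Uldale District Court:
  (a) The operative events occurred in Fenwick, not Uldale. However, the amount in controversy is USD 104,500, which meets the USD 25,000 floor, so the 'unless' proviso supplies this condition. Condition met.
  (b) The plaintiff resides in Holria, which is not Uldale — that alternative is enough. Satisfied.
  (c) The claim is a property claim, not an employment claim, so one alternative holds. Condition met.
  → Every requirement is satisfied — jurisdiction.
The Uldale High Bench:
  (a) The amount in controversy is USD 104,500, within the $117,500 ceiling. Condition met.
  (b) The claim is a property claim, so one alternative holds. Satisfied.
  (c) The claim is a property claim, not a tort claim, so this disjunct is met. Satisfied.
  (d) The amount in controversy is USD 104,500, which meets the USD 50,000 floor. Met.
  (e) The plaintiff resides in Holria, which is not Uldale, so one alternative holds. And the carve-out is inapplicable — the claim is a property claim, not a contract claim. Condition met.
  → All conditions met; jurisdiction exists.
Courts with jurisdiction: the Uldale District Court, the Uldale High Bench — 2 in total.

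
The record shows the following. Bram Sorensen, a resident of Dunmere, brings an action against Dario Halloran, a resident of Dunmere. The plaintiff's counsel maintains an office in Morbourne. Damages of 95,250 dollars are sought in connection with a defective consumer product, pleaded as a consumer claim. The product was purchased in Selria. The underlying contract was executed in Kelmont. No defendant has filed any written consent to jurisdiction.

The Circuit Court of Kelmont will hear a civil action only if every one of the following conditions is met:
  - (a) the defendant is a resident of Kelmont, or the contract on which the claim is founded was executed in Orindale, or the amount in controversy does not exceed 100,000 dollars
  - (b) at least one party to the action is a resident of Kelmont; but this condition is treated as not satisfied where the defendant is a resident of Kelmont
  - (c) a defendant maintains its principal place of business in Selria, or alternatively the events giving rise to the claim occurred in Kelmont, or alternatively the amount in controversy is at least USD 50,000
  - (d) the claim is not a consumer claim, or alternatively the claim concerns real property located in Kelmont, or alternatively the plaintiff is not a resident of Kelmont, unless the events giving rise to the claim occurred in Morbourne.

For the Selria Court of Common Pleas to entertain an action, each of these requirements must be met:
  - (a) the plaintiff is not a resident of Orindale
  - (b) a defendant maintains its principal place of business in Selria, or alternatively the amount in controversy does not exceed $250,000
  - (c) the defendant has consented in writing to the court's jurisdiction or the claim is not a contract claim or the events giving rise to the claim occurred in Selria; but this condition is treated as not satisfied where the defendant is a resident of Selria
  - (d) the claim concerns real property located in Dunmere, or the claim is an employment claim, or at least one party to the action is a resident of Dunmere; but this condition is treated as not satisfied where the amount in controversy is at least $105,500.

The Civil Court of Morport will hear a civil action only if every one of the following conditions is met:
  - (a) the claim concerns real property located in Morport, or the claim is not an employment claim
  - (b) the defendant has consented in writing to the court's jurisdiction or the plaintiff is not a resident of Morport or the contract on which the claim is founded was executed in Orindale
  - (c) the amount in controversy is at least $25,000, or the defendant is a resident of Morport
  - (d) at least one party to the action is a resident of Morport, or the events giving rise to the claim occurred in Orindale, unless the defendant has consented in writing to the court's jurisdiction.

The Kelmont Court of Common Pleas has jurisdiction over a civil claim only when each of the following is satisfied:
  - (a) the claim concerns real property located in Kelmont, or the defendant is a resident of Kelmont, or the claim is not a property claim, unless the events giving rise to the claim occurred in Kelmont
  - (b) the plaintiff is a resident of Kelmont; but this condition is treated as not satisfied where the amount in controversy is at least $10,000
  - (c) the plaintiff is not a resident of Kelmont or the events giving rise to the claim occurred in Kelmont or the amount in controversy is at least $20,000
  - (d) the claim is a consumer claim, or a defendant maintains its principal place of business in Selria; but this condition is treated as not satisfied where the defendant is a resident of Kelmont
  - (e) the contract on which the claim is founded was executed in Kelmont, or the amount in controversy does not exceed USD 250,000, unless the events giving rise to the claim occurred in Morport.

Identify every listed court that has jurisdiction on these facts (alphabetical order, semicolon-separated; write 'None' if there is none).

The Circuit Court of Kelmont:
  (a) The amount in controversy is $95,250, within the $100,000 ceiling, so this disjunct is met. Met.
  (b) No party resides in Kelmont. Condition not met.
  (c) The amount in controversy is 95,250 dollars, which meets the $50,000 floor — that alternative is enough. Met.
  (d) The plaintiff resides in Dunmere, which is not Kelmont — that alternative is enough. Condition met.
  → At least one condition fails; no jurisdiction.
The Selria Court of Common Pleas:
  (a) The plaintiff resides in Dunmere, which is not Orindale. Met.
  (b) The amount in controversy is $95,250, within the $250,000 ceiling — that alternative is enough. Met.
  (c) The claim is a consumer claim, not a contract claim — that alternative is enough. The exception is not triggered, since the defendant resides in Dunmere, not Selria. Condition met.
  (d) Bram Sorensen resides in Dunmere — that alternative is enough. The exception is not triggered, since the amount in controversy is $95,250, below the 105,500 dollars floor. Met.
  → All conditions met; jurisdiction exists.
The Civil Court of Morport:
  (a) The claim is a consumer claim, not an employment claim, so one alternative holds. Satisfied.
  (b) The plaintiff resides in Dunmere, which is not Morport, so this disjunct is met. Met.
  (c) The amount in controversy is USD 95,250, which meets the $25,000 floor, so one alternative holds. Met.
  (d) No party resides in Morport; the operative events occurred in Selria, not Orindale — no alternative holds. Nor does the 'unless' clause help: no such written consent has been filed. Not met.
  → No jurisdiction.
The Kelmont Court of Common Pleas:
  (a) The claim is a consumer claim, not a property claim, which satisfies one of the alternatives. Condition met.
  (b) The plaintiff resides in Dunmere, not Kelmont. Condition not met.
  (c) The plaintiff resides in Dunmere, which is not Kelmont, so one alternative holds. Condition met.
  (d) The claim is a consumer claim, so one alternative holds. The exception is not triggered, since the defendant resides in Dunmere, not Kelmont. Satisfied.
  (e) The contract was executed in Kelmont, so this disjunct is met. Satisfied.
  → At least one condition fails; no jurisdiction.

the Selria Court of Common Pleas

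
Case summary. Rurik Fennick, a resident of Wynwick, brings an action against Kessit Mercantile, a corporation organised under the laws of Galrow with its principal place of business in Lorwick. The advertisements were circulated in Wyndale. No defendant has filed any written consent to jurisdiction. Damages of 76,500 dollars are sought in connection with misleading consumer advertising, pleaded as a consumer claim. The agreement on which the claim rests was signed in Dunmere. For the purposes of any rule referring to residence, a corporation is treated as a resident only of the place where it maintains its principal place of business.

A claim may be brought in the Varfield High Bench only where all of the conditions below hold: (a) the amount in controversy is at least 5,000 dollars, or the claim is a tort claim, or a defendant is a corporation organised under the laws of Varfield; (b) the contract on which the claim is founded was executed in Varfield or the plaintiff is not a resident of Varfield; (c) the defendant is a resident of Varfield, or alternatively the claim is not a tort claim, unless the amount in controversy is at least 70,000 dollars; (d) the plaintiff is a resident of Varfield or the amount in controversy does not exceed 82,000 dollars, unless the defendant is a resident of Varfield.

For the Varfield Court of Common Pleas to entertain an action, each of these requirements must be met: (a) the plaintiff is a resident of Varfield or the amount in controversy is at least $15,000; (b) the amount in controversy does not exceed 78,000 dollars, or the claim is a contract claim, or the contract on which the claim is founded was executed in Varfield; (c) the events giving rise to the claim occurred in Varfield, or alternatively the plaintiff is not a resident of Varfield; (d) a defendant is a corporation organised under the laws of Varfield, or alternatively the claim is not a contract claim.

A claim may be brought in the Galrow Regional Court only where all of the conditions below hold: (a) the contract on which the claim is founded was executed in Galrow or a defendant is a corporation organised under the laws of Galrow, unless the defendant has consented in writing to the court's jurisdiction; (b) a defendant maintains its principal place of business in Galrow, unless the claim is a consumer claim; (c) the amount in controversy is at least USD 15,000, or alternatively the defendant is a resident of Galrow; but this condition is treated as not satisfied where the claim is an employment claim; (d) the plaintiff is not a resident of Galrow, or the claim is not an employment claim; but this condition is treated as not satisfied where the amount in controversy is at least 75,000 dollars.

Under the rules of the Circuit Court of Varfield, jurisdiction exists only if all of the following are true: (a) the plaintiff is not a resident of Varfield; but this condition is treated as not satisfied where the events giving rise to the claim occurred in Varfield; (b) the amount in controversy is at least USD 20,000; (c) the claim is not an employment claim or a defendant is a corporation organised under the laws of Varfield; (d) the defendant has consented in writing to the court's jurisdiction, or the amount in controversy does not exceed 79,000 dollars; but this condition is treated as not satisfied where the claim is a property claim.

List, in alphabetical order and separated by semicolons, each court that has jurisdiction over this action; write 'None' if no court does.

The Varfield High Bench:
  (a) The amount in controversy is 76,500 dollars, which meets the 5,000 dollars floor, so one alternative holds. Satisfied.
  (b) The plaintiff resides in Wynwick, which is not Varfield — that alternative is enough. Met.
  (c) The claim is a consumer claim, not a tort claim, so this disjunct is met. Satisfied.
  (d) The amount in controversy is 76,500 dollars, within the $82,000 ceiling, so one alternative holds. Condition met.
  → Every requirement is satisfied — jurisdiction.
The Varfield Court of Common Pleas:
  (a) The amount in controversy is $76,500, which meets the $15,000 floor, so this disjunct is met. Satisfied.
  (b) The amount in controversy is $76,500, within the USD 78,000 ceiling — that alternative is enough. Condition met.
  (c) The plaintiff resides in Wynwick, which is not Varfield, so one alternative holds. Met.
  (d) The claim is a consumer claim, not a contract claim — that alternative is enough. Met.
  → Every requirement is satisfied — jurisdiction.
The Galrow Regional Court:
  (a) Kessit Mercantile is organised under the laws of Galrow, so this disjunct is met. Met.
  (b) The corporate defendant(s) have their principal place of business in Lorwick, not Galrow. The proviso rescues it, though: the claim is a consumer claim. Met.
  (c) The amount in controversy is 76,500 dollars, which meets the USD 15,000 floor, so one alternative holds. The carve-out does not apply: the claim is a consumer claim, not an employment claim. Satisfied.
  (d) The plaintiff resides in Wynwick, which is not Galrow, so one alternative holds. But the carve-out bites: the amount in controversy is USD 76,500, which meets the USD 75,000 floor. Not met.
  → At least one condition fails; no jurisdiction.
The Circuit Court of Varfield:
  (a) The plaintiff resides in Wynwick, which is not Varfield. And the carve-out is inapplicable — the operative events occurred in Wyndale, not Varfield. Condition met.
  (b) The amount in controversy is 76,500 dollars, which meets the $20,000 floor. Satisfied.
  (c) The claim is a consumer claim, not an employment claim, which satisfies one of the alternatives. Condition met.
  (d) The amount in controversy is USD 76,500, within the 79,000 dollars ceiling, so this disjunct is met. The carve-out does not apply: the claim is a consumer claim, not a property claim. Met.
  → The court has jurisdiction.

the Circuit Court of Varfield; the Varfield Court of Common Pleas; the Varfield High Bench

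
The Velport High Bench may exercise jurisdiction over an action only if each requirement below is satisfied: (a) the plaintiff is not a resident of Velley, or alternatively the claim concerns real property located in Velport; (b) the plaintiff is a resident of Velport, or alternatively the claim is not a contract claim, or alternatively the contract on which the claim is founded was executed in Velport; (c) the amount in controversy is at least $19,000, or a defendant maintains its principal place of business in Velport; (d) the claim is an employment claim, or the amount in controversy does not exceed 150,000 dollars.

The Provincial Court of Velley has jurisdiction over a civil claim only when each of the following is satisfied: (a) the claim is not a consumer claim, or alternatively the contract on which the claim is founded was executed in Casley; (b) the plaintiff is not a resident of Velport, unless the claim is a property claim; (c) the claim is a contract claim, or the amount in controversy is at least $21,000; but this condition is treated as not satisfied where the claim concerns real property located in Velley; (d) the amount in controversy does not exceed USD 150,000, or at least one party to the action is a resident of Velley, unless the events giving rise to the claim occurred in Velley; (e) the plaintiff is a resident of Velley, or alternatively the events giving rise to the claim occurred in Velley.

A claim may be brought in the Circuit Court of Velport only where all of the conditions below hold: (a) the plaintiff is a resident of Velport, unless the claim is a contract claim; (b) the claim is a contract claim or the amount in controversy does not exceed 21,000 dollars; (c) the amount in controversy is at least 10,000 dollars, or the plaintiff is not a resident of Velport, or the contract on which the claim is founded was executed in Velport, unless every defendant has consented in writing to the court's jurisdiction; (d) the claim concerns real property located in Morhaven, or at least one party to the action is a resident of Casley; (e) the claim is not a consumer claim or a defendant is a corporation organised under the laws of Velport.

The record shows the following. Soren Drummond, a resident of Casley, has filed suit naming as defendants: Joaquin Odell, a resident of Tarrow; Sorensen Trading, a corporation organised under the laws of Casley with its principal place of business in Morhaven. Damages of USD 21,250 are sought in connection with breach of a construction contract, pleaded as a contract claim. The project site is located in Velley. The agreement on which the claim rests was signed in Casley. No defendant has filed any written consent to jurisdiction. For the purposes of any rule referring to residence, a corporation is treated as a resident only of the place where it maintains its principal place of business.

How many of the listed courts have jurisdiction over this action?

2

The Velport High Bench:
  (a) The plaintiff resides in Casley, which is not Velley, which satisfies one of the alternatives. Met.
  (b) The plaintiff resides in Casley, not Velport; the claim is a contract claim; the contract was executed in Casley, not Velport — every alternative fails. Not met.
  (c) The amount in controversy is USD 21,250, which meets the 19,000 dollars floor, so one alternative holds. Satisfied.
  (d) The amount in controversy is $21,250, within the USD 150,000 ceiling — that alternative is enough. Condition met.
  → No jurisdiction.
The Provincial Court of Velley:
  (a) The claim is a contract claim, not a consumer claim, so this disjunct is met. Condition met.
  (b) The plaintiff resides in Casley, which is not Velport. Met.
  (c) The claim is a contract claim — that alternative is enough. And the carve-out is inapplicable — the claim does not concern real property. Condition met.
  (d) The amount in controversy is $21,250, within the $150,000 ceiling — that alternative is enough. Satisfied.
  (e) The operative events occurred in Velley, so one alternative holds. Satisfied.
  → The court has jurisdiction.
The Circuit Court of Velport:
  (a) The plaintiff resides in Casley, not Velport. The proviso rescues it, though: the claim is a contract claim. Condition met.
  (b) The claim is a contract claim — that alternative is enough. Condition met.
  (c) The amount in controversy is $21,250, which meets the USD 10,000 floor, so this disjunct is met. Condition met.
  (d) Soren Drummond resides in Casley, which satisfies one of the alternatives. Satisfied.
  (e) The claim is a contract claim, not a consumer claim, which satisfies one of the alternatives. Satisfied.
  → Every requirement is satisfied — jurisdiction.
Courts with jurisdiction: the Provincial Court of Velley, the Circuit Court of Velport — 2 in total.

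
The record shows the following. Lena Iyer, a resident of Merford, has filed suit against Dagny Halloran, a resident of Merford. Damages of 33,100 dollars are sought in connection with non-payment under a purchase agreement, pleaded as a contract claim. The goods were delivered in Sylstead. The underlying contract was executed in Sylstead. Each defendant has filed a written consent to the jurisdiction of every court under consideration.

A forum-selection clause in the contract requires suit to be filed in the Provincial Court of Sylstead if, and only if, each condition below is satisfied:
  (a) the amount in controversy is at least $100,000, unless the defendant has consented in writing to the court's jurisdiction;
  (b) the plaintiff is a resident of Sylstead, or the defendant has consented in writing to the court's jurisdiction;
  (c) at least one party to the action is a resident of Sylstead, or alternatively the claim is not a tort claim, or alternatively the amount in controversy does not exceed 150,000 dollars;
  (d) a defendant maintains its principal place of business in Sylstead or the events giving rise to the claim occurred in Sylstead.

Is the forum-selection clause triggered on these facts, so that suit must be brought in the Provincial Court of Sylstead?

Yes

The Provincial Court of Sylstead:
  (a) The amount in controversy is USD 33,100, below the 100,000 dollars floor. The proviso rescues it, though: every defendant has filed written consent. Satisfied.
  (b) Every defendant has filed written consent, so this disjunct is met. Met.
  (c) The claim is a contract claim, not a tort claim, so this disjunct is met. Satisfied.
  (d) The operative events occurred in Sylstead, which satisfies one of the alternatives. Satisfied.
  → Forum clause is triggered.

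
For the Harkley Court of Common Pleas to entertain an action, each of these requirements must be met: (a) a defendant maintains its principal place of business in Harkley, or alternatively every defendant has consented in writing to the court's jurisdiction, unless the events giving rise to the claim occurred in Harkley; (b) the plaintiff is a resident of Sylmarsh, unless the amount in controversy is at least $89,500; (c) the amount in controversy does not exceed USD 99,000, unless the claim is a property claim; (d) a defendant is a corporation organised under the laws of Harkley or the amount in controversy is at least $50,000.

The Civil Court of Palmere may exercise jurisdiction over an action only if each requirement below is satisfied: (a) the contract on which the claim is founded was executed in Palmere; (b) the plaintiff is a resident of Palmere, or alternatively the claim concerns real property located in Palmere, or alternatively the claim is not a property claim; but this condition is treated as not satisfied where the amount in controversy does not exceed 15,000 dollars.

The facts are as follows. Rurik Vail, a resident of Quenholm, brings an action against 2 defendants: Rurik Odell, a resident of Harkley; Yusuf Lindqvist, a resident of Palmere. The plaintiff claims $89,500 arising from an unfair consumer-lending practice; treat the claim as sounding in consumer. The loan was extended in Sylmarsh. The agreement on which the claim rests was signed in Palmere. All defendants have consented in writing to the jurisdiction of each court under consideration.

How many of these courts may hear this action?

2

The Harkley Court of Common Pleas:
  (a) Every defendant has filed written consent, so this disjunct is met. Condition met.
  (b) The plaintiff resides in Quenholm, not Sylmarsh. The proviso rescues it, though: the amount in controversy is $89,500, which meets the $89,500 floor. Met.
  (c) The amount in controversy is 89,500 dollars, within the 99,000 dollars ceiling. Condition met.
  (d) The amount in controversy is USD 89,500, which meets the 50,000 dollars floor, which satisfies one of the alternatives. Condition met.
  → The court has jurisdiction.
The Civil Court of Palmere:
  (a) The contract was executed in Palmere. Condition met.
  (b) The claim is a consumer claim, not a property claim, so this disjunct is met. The carve-out does not apply: the amount in controversy is USD 89,500, above the 15,000 dollars ceiling. Met.
  → Every requirement is satisfied — jurisdiction.
Courts with jurisdiction: the Harkley Court of Common Pleas, the Civil Court of Palmere — 2 in total.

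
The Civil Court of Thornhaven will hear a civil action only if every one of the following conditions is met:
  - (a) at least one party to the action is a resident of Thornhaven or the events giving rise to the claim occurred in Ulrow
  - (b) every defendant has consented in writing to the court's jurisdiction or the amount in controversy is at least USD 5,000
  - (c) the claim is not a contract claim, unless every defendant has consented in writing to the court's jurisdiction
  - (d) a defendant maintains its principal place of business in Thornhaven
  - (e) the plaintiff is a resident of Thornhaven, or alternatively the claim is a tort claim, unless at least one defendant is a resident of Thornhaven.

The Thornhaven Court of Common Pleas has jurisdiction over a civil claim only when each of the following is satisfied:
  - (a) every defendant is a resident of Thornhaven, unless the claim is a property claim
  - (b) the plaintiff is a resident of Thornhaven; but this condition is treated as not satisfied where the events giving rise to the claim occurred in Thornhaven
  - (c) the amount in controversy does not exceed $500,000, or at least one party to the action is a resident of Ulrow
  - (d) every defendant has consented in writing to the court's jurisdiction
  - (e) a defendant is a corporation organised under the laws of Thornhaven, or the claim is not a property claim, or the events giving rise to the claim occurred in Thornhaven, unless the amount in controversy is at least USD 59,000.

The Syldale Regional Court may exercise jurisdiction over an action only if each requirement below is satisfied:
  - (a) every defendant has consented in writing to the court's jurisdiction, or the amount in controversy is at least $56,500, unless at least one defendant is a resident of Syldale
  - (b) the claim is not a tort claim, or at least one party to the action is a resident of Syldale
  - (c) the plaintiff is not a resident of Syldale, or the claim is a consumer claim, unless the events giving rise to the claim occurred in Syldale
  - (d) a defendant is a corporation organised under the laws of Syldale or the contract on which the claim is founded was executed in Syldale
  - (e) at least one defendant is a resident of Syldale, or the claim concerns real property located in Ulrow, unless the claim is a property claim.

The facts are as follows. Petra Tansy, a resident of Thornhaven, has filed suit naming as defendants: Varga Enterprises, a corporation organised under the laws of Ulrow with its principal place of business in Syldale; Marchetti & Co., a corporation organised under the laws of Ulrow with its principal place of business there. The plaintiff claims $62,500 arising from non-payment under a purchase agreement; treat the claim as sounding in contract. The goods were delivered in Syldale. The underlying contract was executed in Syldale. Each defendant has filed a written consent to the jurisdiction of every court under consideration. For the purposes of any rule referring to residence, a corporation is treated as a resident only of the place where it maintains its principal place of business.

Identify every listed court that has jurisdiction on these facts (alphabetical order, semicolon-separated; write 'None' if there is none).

The Civil Court of Thornhaven:
  (a) Petra Tansy resides in Thornhaven, so this disjunct is met. Satisfied.
  (b) Every defendant has filed written consent, which satisfies one of the alternatives. Satisfied.
  (c) The claim is a contract claim. The proviso rescues it, though: every defendant has filed written consent. Met.
  (d) The corporate defendant(s) have their principal place of business in Syldale, Ulrow, not Thornhaven. Not satisfied.
  (e) The plaintiff resides in Thornhaven, so one alternative holds. Condition met.
  → Not every requirement is met — no jurisdiction.
The Thornhaven Court of Common Pleas:
  (a) The defendants reside as follows — Varga Enterprises in Syldale, Marchetti & Co. in Ulrow — not all in Thornhaven. And the claim is a contract claim, not a property claim, so the proviso does not save it. Fails.
  (b) The plaintiff resides in Thornhaven. The exception is not triggered, since the operative events occurred in Syldale, not Thornhaven. Condition met.
  (c) The amount in controversy is $62,500, within the $500,000 ceiling — that alternative is enough. Condition met.
  (d) Every defendant has filed written consent. Met.
  (e) The claim is a contract claim, not a property claim, so this disjunct is met. Condition met.
  → Not every requirement is met — no jurisdiction.
The Syldale Regional Court:
  (a) Every defendant has filed written consent, so this disjunct is met. Condition met.
  (b) The claim is a contract claim, not a tort claim — that alternative is enough. Satisfied.
  (c) The plaintiff resides in Thornhaven, which is not Syldale, so one alternative holds. Met.
  (d) The contract was executed in Syldale, which satisfies one of the alternatives. Satisfied.
  (e) Varga Enterprises resides in Syldale, so one alternative holds. Satisfied.
  → Every requirement is satisfied — jurisdiction.

the Syldale Regional Court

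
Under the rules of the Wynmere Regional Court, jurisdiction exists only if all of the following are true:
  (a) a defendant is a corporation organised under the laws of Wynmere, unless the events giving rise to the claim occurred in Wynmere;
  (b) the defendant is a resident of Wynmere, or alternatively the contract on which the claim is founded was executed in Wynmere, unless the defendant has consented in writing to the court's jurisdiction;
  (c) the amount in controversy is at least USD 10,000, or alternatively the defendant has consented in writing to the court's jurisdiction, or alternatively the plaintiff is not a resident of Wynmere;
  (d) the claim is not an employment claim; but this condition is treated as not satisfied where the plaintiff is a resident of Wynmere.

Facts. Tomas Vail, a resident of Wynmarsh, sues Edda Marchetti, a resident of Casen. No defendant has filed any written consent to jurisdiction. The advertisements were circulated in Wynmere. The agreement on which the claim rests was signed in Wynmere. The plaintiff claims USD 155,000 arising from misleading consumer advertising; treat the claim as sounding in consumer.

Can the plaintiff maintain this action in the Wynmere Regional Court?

The Wynmere Regional Court:
  (a) No defendant is a corporation. However, the operative events occurred in Wynmere, so the 'unless' proviso supplies this condition. Satisfied.
  (b) The contract was executed in Wynmere, so one alternative holds. Condition met.
  (c) The amount in controversy is $155,000, which meets the 10,000 dollars floor, so one alternative holds. Condition met.
  (d) The claim is a consumer claim, not an employment claim. The exception is not triggered, since the plaintiff resides in Wynmarsh, not Wynmere. Satisfied.
  → All conditions met; jurisdiction exists.

Yes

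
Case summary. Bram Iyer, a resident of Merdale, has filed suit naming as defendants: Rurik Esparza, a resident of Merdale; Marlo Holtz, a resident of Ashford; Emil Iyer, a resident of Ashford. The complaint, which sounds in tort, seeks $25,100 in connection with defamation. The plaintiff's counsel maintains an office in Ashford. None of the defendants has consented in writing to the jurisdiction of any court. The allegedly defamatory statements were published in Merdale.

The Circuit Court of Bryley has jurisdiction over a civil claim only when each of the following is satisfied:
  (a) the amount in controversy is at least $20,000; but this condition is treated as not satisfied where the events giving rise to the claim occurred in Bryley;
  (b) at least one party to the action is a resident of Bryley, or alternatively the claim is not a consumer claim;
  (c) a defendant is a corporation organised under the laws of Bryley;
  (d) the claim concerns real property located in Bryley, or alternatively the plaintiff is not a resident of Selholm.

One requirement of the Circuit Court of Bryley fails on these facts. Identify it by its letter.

The Circuit Court of Bryley:
  (a) The amount in controversy is 25,100 dollars, which meets the $20,000 floor. And the carve-out is inapplicable — the operative events occurred in Merdale, not Bryley. Condition met.
  (b) The claim is a tort claim, not a consumer claim, so one alternative holds. Condition met.
  (c) No defendant is a corporation. Not satisfied.
  (d) The plaintiff resides in Merdale, which is not Selholm, which satisfies one of the alternatives. Satisfied.
Only condition (c) fails.

(c)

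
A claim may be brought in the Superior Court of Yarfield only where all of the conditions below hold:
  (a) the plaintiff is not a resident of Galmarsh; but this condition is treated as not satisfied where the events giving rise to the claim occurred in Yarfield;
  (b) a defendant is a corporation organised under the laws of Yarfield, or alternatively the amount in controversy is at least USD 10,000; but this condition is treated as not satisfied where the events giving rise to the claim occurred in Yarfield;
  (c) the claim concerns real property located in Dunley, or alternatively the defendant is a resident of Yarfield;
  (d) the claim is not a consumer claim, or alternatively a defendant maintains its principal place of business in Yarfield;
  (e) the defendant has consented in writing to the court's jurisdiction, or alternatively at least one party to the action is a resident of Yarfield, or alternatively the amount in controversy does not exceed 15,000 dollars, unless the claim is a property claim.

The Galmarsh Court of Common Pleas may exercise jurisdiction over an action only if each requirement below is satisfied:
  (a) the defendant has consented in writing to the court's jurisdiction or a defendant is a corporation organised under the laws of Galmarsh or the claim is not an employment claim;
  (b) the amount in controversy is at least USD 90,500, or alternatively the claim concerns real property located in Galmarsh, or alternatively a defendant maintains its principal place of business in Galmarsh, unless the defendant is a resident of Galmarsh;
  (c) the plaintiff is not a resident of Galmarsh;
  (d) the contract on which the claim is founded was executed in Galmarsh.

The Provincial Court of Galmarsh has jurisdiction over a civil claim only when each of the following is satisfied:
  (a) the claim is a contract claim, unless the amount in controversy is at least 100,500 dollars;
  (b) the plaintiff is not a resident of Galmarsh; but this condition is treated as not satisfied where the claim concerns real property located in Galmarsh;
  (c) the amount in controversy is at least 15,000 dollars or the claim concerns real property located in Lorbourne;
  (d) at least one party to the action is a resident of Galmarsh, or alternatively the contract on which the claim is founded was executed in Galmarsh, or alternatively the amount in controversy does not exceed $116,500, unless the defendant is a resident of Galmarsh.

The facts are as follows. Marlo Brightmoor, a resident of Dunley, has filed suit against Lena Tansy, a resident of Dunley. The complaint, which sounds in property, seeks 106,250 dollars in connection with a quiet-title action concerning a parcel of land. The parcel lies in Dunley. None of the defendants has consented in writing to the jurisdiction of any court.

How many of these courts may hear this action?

2

The Superior Court of Yarfield:
  (a) The plaintiff resides in Dunley, which is not Galmarsh. The carve-out does not apply: the operative events occurred in Dunley, not Yarfield. Condition met.
  (b) The amount in controversy is $106,250, which meets the 10,000 dollars floor, which satisfies one of the alternatives. The exception is not triggered, since the operative events occurred in Dunley, not Yarfield. Condition met.
  (c) The property lies in Dunley, so this disjunct is met. Condition met.
  (d) The claim is a property claim, not a consumer claim, which satisfies one of the alternatives. Met.
  (e) No such written consent has been filed; no party resides in Yarfield; the amount in controversy is USD 106,250, above the $15,000 ceiling — every alternative fails. But the claim is a property claim, and the 'unless' clause therefore excuses the requirement. Satisfied.
  → The court has jurisdiction.
The Galmarsh Court of Common Pleas:
  (a) The claim is a property claim, not an employment claim, which satisfies one of the alternatives. Condition met.
  (b) The amount in controversy is 106,250 dollars, which meets the USD 90,500 floor, which satisfies one of the alternatives. Condition met.
  (c) The plaintiff resides in Dunley, which is not Galmarsh. Satisfied.
  (d) No contract (and hence no place of execution) is alleged. Not met.
  → Not every requirement is met — no jurisdiction.
The Provincial Court of Galmarsh:
  (a) The claim is a property claim, not a contract claim. The proviso rescues it, though: the amount in controversy is 106,250 dollars, which meets the 100,500 dollars floor. Satisfied.
  (b) The plaintiff resides in Dunley, which is not Galmarsh. And the carve-out is inapplicable — the property lies in Dunley, not Galmarsh. Satisfied.
  (c) The amount in controversy is $106,250, which meets the USD 15,000 floor, which satisfies one of the alternatives. Met.
  (d) The amount in controversy is 106,250 dollars, within the $116,500 ceiling, so this disjunct is met. Satisfied.
  → Jurisdiction lies.
Courts with jurisdiction: the Superior Court of Yarfield, the Provincial Court of Galmarsh — 2 in total.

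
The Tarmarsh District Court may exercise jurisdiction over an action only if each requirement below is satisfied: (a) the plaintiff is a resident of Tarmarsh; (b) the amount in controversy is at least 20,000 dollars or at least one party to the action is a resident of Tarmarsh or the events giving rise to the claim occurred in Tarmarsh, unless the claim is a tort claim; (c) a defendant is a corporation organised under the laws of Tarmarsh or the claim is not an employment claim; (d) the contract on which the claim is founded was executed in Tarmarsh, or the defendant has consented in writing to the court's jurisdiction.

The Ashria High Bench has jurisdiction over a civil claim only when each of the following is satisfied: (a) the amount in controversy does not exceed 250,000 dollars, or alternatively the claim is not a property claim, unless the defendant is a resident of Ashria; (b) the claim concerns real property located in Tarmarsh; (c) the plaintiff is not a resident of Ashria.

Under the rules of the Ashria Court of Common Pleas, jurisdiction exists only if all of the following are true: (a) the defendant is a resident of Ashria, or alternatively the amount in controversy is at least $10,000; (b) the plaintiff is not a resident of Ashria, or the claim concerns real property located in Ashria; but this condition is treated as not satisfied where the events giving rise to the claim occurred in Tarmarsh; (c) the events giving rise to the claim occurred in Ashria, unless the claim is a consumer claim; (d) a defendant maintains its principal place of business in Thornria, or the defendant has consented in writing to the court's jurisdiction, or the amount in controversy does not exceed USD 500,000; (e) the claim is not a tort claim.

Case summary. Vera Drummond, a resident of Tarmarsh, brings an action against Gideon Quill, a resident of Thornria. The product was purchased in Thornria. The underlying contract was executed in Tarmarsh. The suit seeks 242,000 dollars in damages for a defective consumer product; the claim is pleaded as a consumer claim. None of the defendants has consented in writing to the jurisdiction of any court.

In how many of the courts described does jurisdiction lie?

2

The Tarmarsh District Court:
  (a) The plaintiff resides in Tarmarsh. Met.
  (b) The amount in controversy is 242,000 dollars, which meets the $20,000 floor — that alternative is enough. Satisfied.
  (c) The claim is a consumer claim, not an employment claim, which satisfies one of the alternatives. Satisfied.
  (d) The contract was executed in Tarmarsh, so this disjunct is met. Condition met.
  → All conditions met; jurisdiction exists.
The Ashria High Bench:
  (a) The amount in controversy is 242,000 dollars, within the $250,000 ceiling — that alternative is enough. Satisfied.
  (b) The claim does not concern real property. Not satisfied.
  (c) The plaintiff resides in Tarmarsh, which is not Ashria. Satisfied.
  → The court lacks jurisdiction.
The Ashria Court of Common Pleas:
  (a) The amount in controversy is USD 242,000, which meets the USD 10,000 floor, so one alternative holds. Satisfied.
  (b) The plaintiff resides in Tarmarsh, which is not Ashria — that alternative is enough. The exception is not triggered, since the operative events occurred in Thornria, not Tarmarsh. Met.
  (c) The operative events occurred in Thornria, not Ashria. The proviso rescues it, though: the claim is a consumer claim. Met.
  (d) The amount in controversy is $242,000, within the USD 500,000 ceiling — that alternative is enough. Condition met.
  (e) The claim is a consumer claim, not a tort claim. Condition met.
  → Every requirement is satisfied — jurisdiction.
Courts with jurisdiction: the Tarmarsh District Court, the Ashria Court of Common Pleas — 2 in total.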